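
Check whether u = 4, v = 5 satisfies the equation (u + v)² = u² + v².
Fails

Substituting u = 4, v = 5:

LHS = (4 + 5)² = 81
RHS = 4² + 5² = 41

LHS ≠ RHS, so the equation does not hold at this point.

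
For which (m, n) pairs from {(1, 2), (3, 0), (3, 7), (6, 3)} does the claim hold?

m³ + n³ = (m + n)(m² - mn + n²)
Testing each pair:
(1, 2): LHS = 9, RHS = 9 → holds
(3, 0): LHS = 27, RHS = 27 → holds
(3, 7): LHS = 370, RHS = 370 → holds
(6, 3): LHS = 243, RHS = 243 → holds

Every pair satisfies the claim.

Answer: All pairs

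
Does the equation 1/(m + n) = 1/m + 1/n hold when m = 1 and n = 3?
Substituting m = 1, n = 3:

LHS = 1/(1 + 3) = 1/4
RHS = 1/1 + 1/3 = 4/3

LHS ≠ RHS, so the equation does not hold at this point.

Answer: Fails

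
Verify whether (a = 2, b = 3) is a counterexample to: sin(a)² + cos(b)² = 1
Yes

Substituting a = 2, b = 3:
LHS = sin(2)² + cos(3)² ≈ 1.807
RHS = 1

Since LHS ≠ RHS, this pair disproves the claim.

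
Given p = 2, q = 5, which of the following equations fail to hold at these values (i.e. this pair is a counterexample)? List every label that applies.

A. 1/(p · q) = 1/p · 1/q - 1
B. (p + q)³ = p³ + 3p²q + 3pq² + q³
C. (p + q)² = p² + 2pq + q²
A

Evaluating each claim at the given values:
A. LHS = 1/10, RHS = -9/10 → fails here (LHS ≠ RHS)
B. LHS = 343, RHS = 343 → holds here (LHS = RHS)
C. LHS = 49, RHS = 49 → holds here (LHS = RHS)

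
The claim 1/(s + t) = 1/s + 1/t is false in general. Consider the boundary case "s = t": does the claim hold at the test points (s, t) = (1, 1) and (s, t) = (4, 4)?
At (1, 1): LHS = 1/2 ≠ RHS = 2
At (4, 4): LHS = 1/8 ≠ RHS = 1/2

Answer: No, fails at both test points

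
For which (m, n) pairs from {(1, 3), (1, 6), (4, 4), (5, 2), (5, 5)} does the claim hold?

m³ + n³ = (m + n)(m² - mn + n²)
All pairs

Testing each pair:
(1, 3): LHS = 28, RHS = 28 → holds
(1, 6): LHS = 217, RHS = 217 → holds
(4, 4): LHS = 128, RHS = 128 → holds
(5, 2): LHS = 133, RHS = 133 → holds
(5, 5): LHS = 250, RHS = 250 → holds

Every pair satisfies the claim.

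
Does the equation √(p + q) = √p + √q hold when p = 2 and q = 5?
Substituting p = 2, q = 5:

LHS = √(2 + 5) = √(7) ≈ 2.646
RHS = √2 + √5 = √(2) + √(5) ≈ 3.65

LHS ≠ RHS, so the equation does not hold at this point.

Answer: Fails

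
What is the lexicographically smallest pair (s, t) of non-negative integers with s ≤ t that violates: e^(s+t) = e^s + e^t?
Substituting (0, 0) into the claim:
LHS = e^(0+0) = 1
RHS = e^0 + e^0 = 2

Since LHS ≠ RHS, this pair disproves the claim, and no lexicographically smaller pair (s ≤ t, non-negative integers) does.

For instance (1, 6) is also a counterexample (LHS = e^7 ≈ 1097, RHS = e + e^6 ≈ 406.1), but it's lexicographically larger.

Answer: (s, t) = (0, 0)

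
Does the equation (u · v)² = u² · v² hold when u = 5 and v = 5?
Substituting u = 5, v = 5:

LHS = (5 · 5)² = 625
RHS = 5² · 5² = 625

LHS = RHS, so the equation holds at this point.

Answer: Holds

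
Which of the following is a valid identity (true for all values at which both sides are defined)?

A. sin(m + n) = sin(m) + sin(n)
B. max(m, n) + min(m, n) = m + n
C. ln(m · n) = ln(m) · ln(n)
A: fails at (4, 5) — LHS = sin(9) ≈ 0.4121, RHS = sin(5) + sin(4) ≈ -1.716.
B: holds — e.g. at (2, 7), both sides equal 9.
C: fails at (1, 4) — LHS = ln(4) ≈ 1.386, RHS = 0.

Answer: B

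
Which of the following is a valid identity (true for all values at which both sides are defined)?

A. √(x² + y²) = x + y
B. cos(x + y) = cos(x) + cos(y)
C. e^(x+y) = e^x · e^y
A: fails at (4, 4) — LHS = 4·√(2) ≈ 5.657, RHS = 8.
B: fails at (2, 2) — LHS = cos(4) ≈ -0.6536, RHS = 2·cos(2) ≈ -0.8323.
C: holds — e.g. at (5, 8), both sides equal e^13 ≈ 442413.4.

Answer: C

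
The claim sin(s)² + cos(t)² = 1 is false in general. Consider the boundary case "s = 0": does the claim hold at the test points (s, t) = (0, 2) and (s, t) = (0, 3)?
At (0, 2): LHS = cos(2)² ≈ 0.1732 ≠ RHS = 1
At (0, 3): LHS = cos(3)² ≈ 0.9801 ≠ RHS = 1

Answer: No, fails at both test points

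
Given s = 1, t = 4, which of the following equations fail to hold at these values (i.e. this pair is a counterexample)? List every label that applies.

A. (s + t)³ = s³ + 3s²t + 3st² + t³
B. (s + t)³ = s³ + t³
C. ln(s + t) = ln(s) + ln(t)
B, C

Evaluating each claim at the given values:
A. LHS = 125, RHS = 125 → holds here (LHS = RHS)
B. LHS = 125, RHS = 65 → fails here (LHS ≠ RHS)
C. LHS = ln(5) ≈ 1.609, RHS = ln(4) ≈ 1.386 → fails here (LHS ≠ RHS)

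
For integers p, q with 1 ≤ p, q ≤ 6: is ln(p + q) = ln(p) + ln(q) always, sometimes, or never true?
It holds at (p, q) = (2, 2) (both sides equal ln(4) ≈ 1.386), but fails at (p, q) = (4, 5) (LHS = ln(9) ≈ 2.197, RHS = ln(4) + ln(5) ≈ 2.996).

Answer: Sometimes true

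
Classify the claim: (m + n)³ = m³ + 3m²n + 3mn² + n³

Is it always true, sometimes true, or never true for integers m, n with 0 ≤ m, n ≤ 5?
The identity holds for every pair in the range. For instance at (m, n) = (1, 3): both sides equal 64.

Answer: Always true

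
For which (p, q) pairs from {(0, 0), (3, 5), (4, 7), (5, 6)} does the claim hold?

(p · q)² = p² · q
(0, 0)

Testing each pair:
(0, 0): LHS = 0, RHS = 0 → holds
(3, 5): LHS = 225, RHS = 45 → fails
(4, 7): LHS = 784, RHS = 112 → fails
(5, 6): LHS = 900, RHS = 150 → fails

1 of 4 pairs satisfies the claim.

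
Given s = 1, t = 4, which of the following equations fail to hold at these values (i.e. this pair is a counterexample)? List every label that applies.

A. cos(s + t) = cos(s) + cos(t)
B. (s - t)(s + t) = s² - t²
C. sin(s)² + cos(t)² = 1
A, C

Evaluating each claim at the given values:
A. LHS = cos(5) ≈ 0.2837, RHS = cos(4) + cos(1) ≈ -0.1133 → fails here (LHS ≠ RHS)
B. LHS = -15, RHS = -15 → holds here (LHS = RHS)
C. LHS = cos(4)² + sin(1)² ≈ 1.135, RHS = 1 → fails here (LHS ≠ RHS)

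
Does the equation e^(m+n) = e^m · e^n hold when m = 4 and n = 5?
Substituting m = 4, n = 5:

LHS = e^(4+5) = e^9 ≈ 8103
RHS = e^4 · e^5 = e^9 ≈ 8103

LHS = RHS, so the equation holds at this point.

Answer: Holds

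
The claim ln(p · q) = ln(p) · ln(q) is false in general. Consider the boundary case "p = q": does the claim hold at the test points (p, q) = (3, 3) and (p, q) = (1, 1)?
Only at (1, 1)

At (3, 3): LHS = ln(9) ≈ 2.197 ≠ RHS = ln(3)² ≈ 1.207
At (1, 1): LHS = 0, RHS = 0 → equal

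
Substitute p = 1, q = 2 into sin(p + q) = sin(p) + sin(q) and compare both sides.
LHS = sin(1 + 2) = sin(3) ≈ 0.1411
RHS = sin(1) + sin(2) ≈ 1.751

LHS ≠ RHS (they differ by about 1.61), so the equation does not hold here.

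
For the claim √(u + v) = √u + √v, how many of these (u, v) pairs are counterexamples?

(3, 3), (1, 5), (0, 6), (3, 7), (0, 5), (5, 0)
Testing each pair:
(3, 3): LHS = √(6) ≈ 2.449, RHS = 2·√(3) ≈ 3.464 → counterexample
(1, 5): LHS = √(6) ≈ 2.449, RHS = 1 + √(5) ≈ 3.236 → counterexample
(0, 6): LHS = √(6) ≈ 2.449, RHS = √(6) ≈ 2.449 → satisfies claim
(3, 7): LHS = √(10) ≈ 3.162, RHS = √(3) + √(7) ≈ 4.378 → counterexample
(0, 5): LHS = √(5) ≈ 2.236, RHS = √(5) ≈ 2.236 → satisfies claim
(5, 0): LHS = √(5) ≈ 2.236, RHS = √(5) ≈ 2.236 → satisfies claim

That makes 3 counterexamples.

Answer: 3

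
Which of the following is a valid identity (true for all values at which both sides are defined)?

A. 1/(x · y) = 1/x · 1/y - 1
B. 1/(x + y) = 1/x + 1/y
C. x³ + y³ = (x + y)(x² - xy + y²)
C

A: fails at (1, 5) — LHS = 1/5, RHS = -4/5.
B: fails at (1, 5) — LHS = 1/6, RHS = 6/5.
C: holds — e.g. at (2, 5), both sides equal 133.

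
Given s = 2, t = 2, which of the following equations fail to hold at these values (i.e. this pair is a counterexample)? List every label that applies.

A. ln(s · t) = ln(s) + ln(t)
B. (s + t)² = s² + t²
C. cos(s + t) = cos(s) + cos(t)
Evaluating each claim at the given values:
A. LHS = ln(4) ≈ 1.386, RHS = 2·ln(2) ≈ 1.386 → holds here (LHS = RHS)
B. LHS = 16, RHS = 8 → fails here (LHS ≠ RHS)
C. LHS = cos(4) ≈ -0.6536, RHS = 2·cos(2) ≈ -0.8323 → fails here (LHS ≠ RHS)

Answer: B, C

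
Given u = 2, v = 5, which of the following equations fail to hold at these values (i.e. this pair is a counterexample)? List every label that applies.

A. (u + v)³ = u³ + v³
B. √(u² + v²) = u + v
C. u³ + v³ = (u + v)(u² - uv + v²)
Evaluating each claim at the given values:
A. LHS = 343, RHS = 133 → fails here (LHS ≠ RHS)
B. LHS = √(29) ≈ 5.385, RHS = 7 → fails here (LHS ≠ RHS)
C. LHS = 133, RHS = 133 → holds here (LHS = RHS)

Answer: A, B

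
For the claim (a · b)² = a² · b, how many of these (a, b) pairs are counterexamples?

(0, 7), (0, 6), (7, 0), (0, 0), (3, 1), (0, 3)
Testing each pair:
(0, 7): LHS = 0, RHS = 0 → satisfies claim
(0, 6): LHS = 0, RHS = 0 → satisfies claim
(7, 0): LHS = 0, RHS = 0 → satisfies claim
(0, 0): LHS = 0, RHS = 0 → satisfies claim
(3, 1): LHS = 9, RHS = 9 → satisfies claim
(0, 3): LHS = 0, RHS = 0 → satisfies claim

That makes 0 counterexamples.

Answer: 0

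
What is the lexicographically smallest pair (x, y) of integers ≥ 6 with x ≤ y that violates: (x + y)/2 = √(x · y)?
(x, y) = (6, 7)

Substituting (6, 7) into the claim:
LHS = (6 + 7)/2 = 13/2
RHS = √(6 · 7) = √(42) ≈ 6.481

Since LHS ≠ RHS, this pair disproves the claim, and no lexicographically smaller pair (x ≤ y, integers ≥ 6) does.

For instance (8, 11) is also a counterexample (LHS = 19/2, RHS = 2·√(22) ≈ 9.381), but it's lexicographically larger.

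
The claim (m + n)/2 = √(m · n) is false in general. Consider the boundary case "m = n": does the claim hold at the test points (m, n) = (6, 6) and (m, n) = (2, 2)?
At (6, 6): LHS = 6, RHS = 6 → equal
At (2, 2): LHS = 2, RHS = 2 → equal

So the claim does hold at both of these boundary points, even though it is not an identity.

Answer: Yes, holds at both test points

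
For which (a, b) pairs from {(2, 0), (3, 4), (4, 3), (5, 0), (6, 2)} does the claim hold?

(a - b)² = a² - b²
(2, 0), (5, 0)

Testing each pair:
(2, 0): LHS = 4, RHS = 4 → holds
(3, 4): LHS = 1, RHS = -7 → fails
(4, 3): LHS = 1, RHS = 7 → fails
(5, 0): LHS = 25, RHS = 25 → holds
(6, 2): LHS = 16, RHS = 32 → fails

2 of 5 pairs satisfy the claim.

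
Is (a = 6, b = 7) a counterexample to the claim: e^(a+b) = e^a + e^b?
Yes

Substituting a = 6, b = 7:
LHS = e^(6+7) = e^13 ≈ 442413.4
RHS = e^6 + e^7 ≈ 1500

Since LHS ≠ RHS, this pair disproves the claim.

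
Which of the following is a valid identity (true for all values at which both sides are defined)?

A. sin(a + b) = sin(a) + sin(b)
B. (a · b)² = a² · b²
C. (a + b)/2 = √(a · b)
B

A: fails at (3, 3) — LHS = sin(6) ≈ -0.2794, RHS = 2·sin(3) ≈ 0.2822.
B: holds — e.g. at (1, 4), both sides equal 16.
C: fails at (3, 7) — LHS = 5, RHS = √(21) ≈ 4.583.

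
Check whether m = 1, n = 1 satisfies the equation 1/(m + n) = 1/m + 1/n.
Fails

Substituting m = 1, n = 1:

LHS = 1/(1 + 1) = 1/2
RHS = 1/1 + 1/1 = 2

LHS ≠ RHS, so the equation does not hold at this point.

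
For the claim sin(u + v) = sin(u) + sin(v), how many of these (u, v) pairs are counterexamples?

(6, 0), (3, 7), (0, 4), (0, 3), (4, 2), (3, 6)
3

Testing each pair:
(6, 0): LHS = sin(6) ≈ -0.2794, RHS = sin(6) ≈ -0.2794 → satisfies claim
(3, 7): LHS = sin(10) ≈ -0.544, RHS = sin(3) + sin(7) ≈ 0.7981 → counterexample
(0, 4): LHS = sin(4) ≈ -0.7568, RHS = sin(4) ≈ -0.7568 → satisfies claim
(0, 3): LHS = sin(3) ≈ 0.1411, RHS = sin(3) ≈ 0.1411 → satisfies claim
(4, 2): LHS = sin(6) ≈ -0.2794, RHS = sin(4) + sin(2) ≈ 0.1525 → counterexample
(3, 6): LHS = sin(9) ≈ 0.4121, RHS = sin(6) + sin(3) ≈ -0.1383 → counterexample

That makes 3 counterexamples.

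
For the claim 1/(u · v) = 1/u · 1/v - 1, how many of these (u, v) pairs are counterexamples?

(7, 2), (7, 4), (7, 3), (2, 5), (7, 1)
Testing each pair:
(7, 2): LHS = 1/14, RHS = -13/14 → counterexample
(7, 4): LHS = 1/28, RHS = -27/28 → counterexample
(7, 3): LHS = 1/21, RHS = -20/21 → counterexample
(2, 5): LHS = 1/10, RHS = -9/10 → counterexample
(7, 1): LHS = 1/7, RHS = -6/7 → counterexample

That makes 5 counterexamples.

Answer: 5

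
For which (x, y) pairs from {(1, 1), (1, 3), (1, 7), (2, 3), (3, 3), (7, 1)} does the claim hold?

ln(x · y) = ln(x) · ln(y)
Testing each pair:
(1, 1): LHS = 0, RHS = 0 → holds
(1, 3): LHS = ln(3) ≈ 1.099, RHS = 0 → fails
(1, 7): LHS = ln(7) ≈ 1.946, RHS = 0 → fails
(2, 3): LHS = ln(6) ≈ 1.792, RHS = ln(2)·ln(3) ≈ 0.7615 → fails
(3, 3): LHS = ln(9) ≈ 2.197, RHS = ln(3)² ≈ 1.207 → fails
(7, 1): LHS = ln(7) ≈ 1.946, RHS = 0 → fails

1 of 6 pairs satisfies the claim.

Answer: (1, 1)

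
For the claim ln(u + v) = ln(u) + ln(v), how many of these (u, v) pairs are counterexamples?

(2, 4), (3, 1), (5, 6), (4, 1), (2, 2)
Testing each pair:
(2, 4): LHS = ln(6) ≈ 1.792, RHS = ln(2) + ln(4) ≈ 2.079 → counterexample
(3, 1): LHS = ln(4) ≈ 1.386, RHS = ln(3) ≈ 1.099 → counterexample
(5, 6): LHS = ln(11) ≈ 2.398, RHS = ln(5) + ln(6) ≈ 3.401 → counterexample
(4, 1): LHS = ln(5) ≈ 1.609, RHS = ln(4) ≈ 1.386 → counterexample
(2, 2): LHS = ln(4) ≈ 1.386, RHS = 2·ln(2) ≈ 1.386 → satisfies claim

That makes 4 counterexamples.

Answer: 4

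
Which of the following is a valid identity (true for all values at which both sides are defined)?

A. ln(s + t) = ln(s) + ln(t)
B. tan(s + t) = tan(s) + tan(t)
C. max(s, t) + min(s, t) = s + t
C

A: fails at (1, 1) — LHS = ln(2) ≈ 0.6931, RHS = 0.
B: fails at (2, 2) — LHS = tan(4) ≈ 1.158, RHS = 2·tan(2) ≈ -4.37.
C: holds — e.g. at (1, 3), both sides equal 4.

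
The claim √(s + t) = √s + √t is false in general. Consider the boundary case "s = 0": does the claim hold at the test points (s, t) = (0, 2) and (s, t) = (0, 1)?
Yes, holds at both test points

At (0, 2): LHS = √(2) ≈ 1.414, RHS = √(2) ≈ 1.414 → equal
At (0, 1): LHS = 1, RHS = 1 → equal

So the claim does hold at both of these boundary points, even though it is not an identity.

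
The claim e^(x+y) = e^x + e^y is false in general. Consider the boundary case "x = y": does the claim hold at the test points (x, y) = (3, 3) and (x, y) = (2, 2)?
No, fails at both test points

At (3, 3): LHS = e^6 ≈ 403.4 ≠ RHS = 2·e^3 ≈ 40.17
At (2, 2): LHS = e^4 ≈ 54.6 ≠ RHS = 2·e^2 ≈ 14.78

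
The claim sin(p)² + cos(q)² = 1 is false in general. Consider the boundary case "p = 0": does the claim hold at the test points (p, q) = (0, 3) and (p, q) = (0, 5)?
At (0, 3): LHS = cos(3)² ≈ 0.9801 ≠ RHS = 1
At (0, 5): LHS = cos(5)² ≈ 0.08046 ≠ RHS = 1

Answer: No, fails at both test points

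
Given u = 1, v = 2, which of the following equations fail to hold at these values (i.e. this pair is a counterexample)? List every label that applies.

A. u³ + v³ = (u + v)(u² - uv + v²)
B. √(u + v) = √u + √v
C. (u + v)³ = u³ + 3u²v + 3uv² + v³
B

Evaluating each claim at the given values:
A. LHS = 9, RHS = 9 → holds here (LHS = RHS)
B. LHS = √(3) ≈ 1.732, RHS = 1 + √(2) ≈ 2.414 → fails here (LHS ≠ RHS)
C. LHS = 27, RHS = 27 → holds here (LHS = RHS)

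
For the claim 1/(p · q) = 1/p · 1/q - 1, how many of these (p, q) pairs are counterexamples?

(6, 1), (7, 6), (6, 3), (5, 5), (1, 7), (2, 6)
6

Testing each pair:
(6, 1): LHS = 1/6, RHS = -5/6 → counterexample
(7, 6): LHS = 1/42, RHS = -41/42 → counterexample
(6, 3): LHS = 1/18, RHS = -17/18 → counterexample
(5, 5): LHS = 1/25, RHS = -24/25 → counterexample
(1, 7): LHS = 1/7, RHS = -6/7 → counterexample
(2, 6): LHS = 1/12, RHS = -11/12 → counterexample

That makes 6 counterexamples.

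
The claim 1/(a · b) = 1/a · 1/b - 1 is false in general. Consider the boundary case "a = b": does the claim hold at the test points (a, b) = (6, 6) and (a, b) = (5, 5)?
No, fails at both test points

At (6, 6): LHS = 1/36 ≠ RHS = -35/36
At (5, 5): LHS = 1/25 ≠ RHS = -24/25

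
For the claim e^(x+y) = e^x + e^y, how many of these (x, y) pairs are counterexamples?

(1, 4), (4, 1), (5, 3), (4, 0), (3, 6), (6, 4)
Testing each pair:
(1, 4): LHS = e^5 ≈ 148.4, RHS = e + e^4 ≈ 57.32 → counterexample
(4, 1): LHS = e^5 ≈ 148.4, RHS = e + e^4 ≈ 57.32 → counterexample
(5, 3): LHS = e^8 ≈ 2981, RHS = e^3 + e^5 ≈ 168.5 → counterexample
(4, 0): LHS = e^4 ≈ 54.6, RHS = 1 + e^4 ≈ 55.6 → counterexample
(3, 6): LHS = e^9 ≈ 8103, RHS = e^3 + e^6 ≈ 423.5 → counterexample
(6, 4): LHS = e^10 ≈ 22026.5, RHS = e^4 + e^6 ≈ 458 → counterexample

That makes 6 counterexamples.

Answer: 6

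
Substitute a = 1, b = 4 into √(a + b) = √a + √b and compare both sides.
LHS = √(1 + 4) = √(5) ≈ 2.236
RHS = √1 + √4 = 3

LHS ≠ RHS (they differ by about 0.7639), so the equation does not hold here.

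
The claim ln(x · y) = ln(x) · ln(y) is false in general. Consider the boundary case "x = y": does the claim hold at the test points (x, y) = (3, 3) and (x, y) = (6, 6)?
No, fails at both test points

At (3, 3): LHS = ln(9) ≈ 2.197 ≠ RHS = ln(3)² ≈ 1.207
At (6, 6): LHS = ln(36) ≈ 3.584 ≠ RHS = ln(6)² ≈ 3.21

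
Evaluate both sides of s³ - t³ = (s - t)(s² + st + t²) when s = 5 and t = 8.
LHS = 5³ - 8³ = -387
RHS = (5 - 8)(5² + 5·8 + 8²) = -387

LHS = RHS: the two sides agree.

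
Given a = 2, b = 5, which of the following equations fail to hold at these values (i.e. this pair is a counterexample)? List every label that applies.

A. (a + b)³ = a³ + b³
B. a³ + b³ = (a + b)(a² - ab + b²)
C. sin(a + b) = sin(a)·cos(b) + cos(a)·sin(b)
Evaluating each claim at the given values:
A. LHS = 343, RHS = 133 → fails here (LHS ≠ RHS)
B. LHS = 133, RHS = 133 → holds here (LHS = RHS)
C. LHS = sin(7) ≈ 0.657, RHS = sin(2)·cos(5) + sin(5)·cos(2) ≈ 0.657 → holds here (LHS = RHS)

Answer: A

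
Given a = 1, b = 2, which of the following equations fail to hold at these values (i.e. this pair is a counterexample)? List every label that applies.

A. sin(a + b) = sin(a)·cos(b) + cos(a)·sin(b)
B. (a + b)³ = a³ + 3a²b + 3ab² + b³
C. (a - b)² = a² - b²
C

Evaluating each claim at the given values:
A. LHS = sin(3) ≈ 0.1411, RHS = sin(1)·cos(2) + sin(2)·cos(1) ≈ 0.1411 → holds here (LHS = RHS)
B. LHS = 27, RHS = 27 → holds here (LHS = RHS)
C. LHS = 1, RHS = -3 → fails here (LHS ≠ RHS)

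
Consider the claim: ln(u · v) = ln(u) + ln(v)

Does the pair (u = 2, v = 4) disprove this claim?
Substituting u = 2, v = 4:
LHS = ln(2 · 4) = ln(8) ≈ 2.079
RHS = ln(2) + ln(4) ≈ 2.079

The sides agree, so this pair does not disprove the claim.

Answer: No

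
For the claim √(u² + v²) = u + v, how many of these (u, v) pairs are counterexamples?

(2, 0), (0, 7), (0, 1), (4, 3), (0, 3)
1

Testing each pair:
(2, 0): LHS = 2, RHS = 2 → satisfies claim
(0, 7): LHS = 7, RHS = 7 → satisfies claim
(0, 1): LHS = 1, RHS = 1 → satisfies claim
(4, 3): LHS = 5, RHS = 7 → counterexample
(0, 3): LHS = 3, RHS = 3 → satisfies claim

That makes 1 counterexample.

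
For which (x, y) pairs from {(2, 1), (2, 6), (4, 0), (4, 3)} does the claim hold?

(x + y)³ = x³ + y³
(4, 0)

Testing each pair:
(2, 1): LHS = 27, RHS = 9 → fails
(2, 6): LHS = 512, RHS = 224 → fails
(4, 0): LHS = 64, RHS = 64 → holds
(4, 3): LHS = 343, RHS = 91 → fails

1 of 4 pairs satisfies the claim.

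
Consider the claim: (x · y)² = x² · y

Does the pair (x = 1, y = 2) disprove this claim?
Yes

Substituting x = 1, y = 2:
LHS = (1 · 2)² = 4
RHS = 1² · 2 = 2

Since LHS ≠ RHS, this pair disproves the claim.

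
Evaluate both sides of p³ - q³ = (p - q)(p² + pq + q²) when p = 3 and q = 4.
LHS = 3³ - 4³ = -37
RHS = (3 - 4)(3² + 3·4 + 4²) = -37

LHS = RHS: the two sides agree.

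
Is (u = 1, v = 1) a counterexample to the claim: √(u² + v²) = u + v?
Yes

Substituting u = 1, v = 1:
LHS = √(1² + 1²) = √(2) ≈ 1.414
RHS = 1 + 1 = 2

Since LHS ≠ RHS, this pair disproves the claim.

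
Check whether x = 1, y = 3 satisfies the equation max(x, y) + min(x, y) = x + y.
Substituting x = 1, y = 3:

LHS = max(1, 3) + min(1, 3) = 4
RHS = 1 + 3 = 4

LHS = RHS, so the equation holds at this point.

Answer: Holds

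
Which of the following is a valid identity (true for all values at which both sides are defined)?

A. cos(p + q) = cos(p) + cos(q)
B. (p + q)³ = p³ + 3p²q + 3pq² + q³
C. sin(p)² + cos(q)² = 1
A: fails at (4, 5) — LHS = cos(9) ≈ -0.9111, RHS = cos(4) + cos(5) ≈ -0.37.
B: holds — e.g. at (5, 5), both sides equal 1000.
C: fails at (2, 4) — LHS = cos(4)² + sin(2)² ≈ 1.254, RHS = 1.

Answer: B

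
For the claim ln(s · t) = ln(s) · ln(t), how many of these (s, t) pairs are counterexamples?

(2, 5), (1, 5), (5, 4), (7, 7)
Testing each pair:
(2, 5): LHS = ln(10) ≈ 2.303, RHS = ln(2)·ln(5) ≈ 1.116 → counterexample
(1, 5): LHS = ln(5) ≈ 1.609, RHS = 0 → counterexample
(5, 4): LHS = ln(20) ≈ 2.996, RHS = ln(4)·ln(5) ≈ 2.231 → counterexample
(7, 7): LHS = ln(49) ≈ 3.892, RHS = ln(7)² ≈ 3.787 → counterexample

That makes 4 counterexamples.

Answer: 4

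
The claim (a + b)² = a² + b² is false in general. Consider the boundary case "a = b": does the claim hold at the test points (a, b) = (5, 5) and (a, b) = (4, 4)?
No, fails at both test points

At (5, 5): LHS = 100 ≠ RHS = 50
At (4, 4): LHS = 64 ≠ RHS = 32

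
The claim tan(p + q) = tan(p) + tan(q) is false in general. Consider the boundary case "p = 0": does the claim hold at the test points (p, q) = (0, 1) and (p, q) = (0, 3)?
Yes, holds at both test points

At (0, 1): LHS = tan(1) ≈ 1.557, RHS = tan(1) ≈ 1.557 → equal
At (0, 3): LHS = tan(3) ≈ -0.1425, RHS = tan(3) ≈ -0.1425 → equal

So the claim does hold at both of these boundary points, even though it is not an identity.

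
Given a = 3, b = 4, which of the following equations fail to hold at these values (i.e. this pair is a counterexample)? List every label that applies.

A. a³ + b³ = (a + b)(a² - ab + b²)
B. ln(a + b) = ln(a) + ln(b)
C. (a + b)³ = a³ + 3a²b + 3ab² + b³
Evaluating each claim at the given values:
A. LHS = 91, RHS = 91 → holds here (LHS = RHS)
B. LHS = ln(7) ≈ 1.946, RHS = ln(3) + ln(4) ≈ 2.485 → fails here (LHS ≠ RHS)
C. LHS = 343, RHS = 343 → holds here (LHS = RHS)

Answer: B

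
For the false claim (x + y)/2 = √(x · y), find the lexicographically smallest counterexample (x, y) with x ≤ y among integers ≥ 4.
At (4, 4): both sides equal 4, so it holds there.

Substituting (4, 5) into the claim:
LHS = (4 + 5)/2 = 9/2
RHS = √(4 · 5) = 2·√(5) ≈ 4.472

Since LHS ≠ RHS, this pair disproves the claim, and no lexicographically smaller pair (x ≤ y, integers ≥ 4) does.

For instance (7, 10) is also a counterexample (LHS = 17/2, RHS = √(70) ≈ 8.367), but it's lexicographically larger.

Answer: (x, y) = (4, 5)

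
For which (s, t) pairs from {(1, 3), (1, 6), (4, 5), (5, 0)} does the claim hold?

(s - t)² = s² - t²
(5, 0)

Testing each pair:
(1, 3): LHS = 4, RHS = -8 → fails
(1, 6): LHS = 25, RHS = -35 → fails
(4, 5): LHS = 1, RHS = -9 → fails
(5, 0): LHS = 25, RHS = 25 → holds

1 of 4 pairs satisfies the claim.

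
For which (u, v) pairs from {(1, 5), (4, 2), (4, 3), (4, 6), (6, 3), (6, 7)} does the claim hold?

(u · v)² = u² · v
None

Testing each pair:
(1, 5): LHS = 25, RHS = 5 → fails
(4, 2): LHS = 64, RHS = 32 → fails
(4, 3): LHS = 144, RHS = 48 → fails
(4, 6): LHS = 576, RHS = 96 → fails
(6, 3): LHS = 324, RHS = 108 → fails
(6, 7): LHS = 1764, RHS = 252 → fails

No pair satisfies the claim.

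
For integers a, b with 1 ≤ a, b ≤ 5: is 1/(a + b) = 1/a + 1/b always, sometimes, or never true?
Never true

The claim fails for every pair in the range. For instance at (a, b) = (5, 1): LHS = 1/6, RHS = 6/5.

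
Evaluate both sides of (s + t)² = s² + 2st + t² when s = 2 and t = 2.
LHS = (2 + 2)² = 16
RHS = 2² + 2·2·2 + 2² = 16

LHS = RHS: the two sides agree.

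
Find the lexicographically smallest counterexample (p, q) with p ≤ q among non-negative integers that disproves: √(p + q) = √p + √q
(p, q) = (1, 1)

At (0, 2): both sides equal √(2) ≈ 1.414, so it holds there.
At (0, 6): both sides equal √(6) ≈ 2.449, so it holds there.

Substituting (1, 1) into the claim:
LHS = √(1 + 1) = √(2) ≈ 1.414
RHS = √1 + √1 = 2

Since LHS ≠ RHS, this pair disproves the claim, and no lexicographically smaller pair (p ≤ q, non-negative integers) does.

For instance (4, 6) is also a counterexample (LHS = √(10) ≈ 3.162, RHS = 2 + √(6) ≈ 4.449), but it's lexicographically larger.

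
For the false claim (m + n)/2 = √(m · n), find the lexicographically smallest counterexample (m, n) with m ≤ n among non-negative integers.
At (0, 0): both sides equal 0, so it holds there.

Substituting (0, 1) into the claim:
LHS = (0 + 1)/2 = 1/2
RHS = √(0 · 1) = 0

Since LHS ≠ RHS, this pair disproves the claim, and no lexicographically smaller pair (m ≤ n, non-negative integers) does.

For instance (5, 7) is also a counterexample (LHS = 6, RHS = √(35) ≈ 5.916), but it's lexicographically larger.

Answer: (m, n) = (0, 1)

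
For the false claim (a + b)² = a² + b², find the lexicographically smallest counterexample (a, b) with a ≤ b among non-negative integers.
(a, b) = (1, 1)

At (0, 1): both sides equal 1, so it holds there.

Substituting (1, 1) into the claim:
LHS = (1 + 1)² = 4
RHS = 1² + 1² = 2

Since LHS ≠ RHS, this pair disproves the claim, and no lexicographically smaller pair (a ≤ b, non-negative integers) does.

For instance (2, 5) is also a counterexample (LHS = 49, RHS = 29), but it's lexicographically larger.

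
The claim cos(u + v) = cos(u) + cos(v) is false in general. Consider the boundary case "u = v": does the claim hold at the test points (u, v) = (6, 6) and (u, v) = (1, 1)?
No, fails at both test points

At (6, 6): LHS = cos(12) ≈ 0.8439 ≠ RHS = 2·cos(6) ≈ 1.92
At (1, 1): LHS = cos(2) ≈ -0.4161 ≠ RHS = 2·cos(1) ≈ 1.081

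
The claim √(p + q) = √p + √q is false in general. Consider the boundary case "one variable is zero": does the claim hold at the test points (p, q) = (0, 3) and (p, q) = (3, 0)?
At (0, 3): LHS = √(3) ≈ 1.732, RHS = √(3) ≈ 1.732 → equal
At (3, 0): LHS = √(3) ≈ 1.732, RHS = √(3) ≈ 1.732 → equal

So the claim does hold at both of these boundary points, even though it is not an identity.

Answer: Yes, holds at both test points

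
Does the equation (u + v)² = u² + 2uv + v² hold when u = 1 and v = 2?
Substituting u = 1, v = 2:

LHS = (1 + 2)² = 9
RHS = 1² + 2·1·2 + 2² = 9

LHS = RHS, so the equation holds at this point.

Answer: Holds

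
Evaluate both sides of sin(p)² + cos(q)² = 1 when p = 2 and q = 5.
LHS = sin(2)² + cos(5)² ≈ 0.9073
RHS = 1

LHS ≠ RHS (they differ by about 0.09271), so the equation does not hold here.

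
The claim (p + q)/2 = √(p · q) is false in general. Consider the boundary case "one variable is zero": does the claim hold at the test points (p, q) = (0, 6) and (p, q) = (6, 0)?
No, fails at both test points

At (0, 6): LHS = 3 ≠ RHS = 0
At (6, 0): LHS = 3 ≠ RHS = 0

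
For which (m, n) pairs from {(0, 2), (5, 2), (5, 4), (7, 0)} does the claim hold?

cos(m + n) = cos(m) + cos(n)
Testing each pair:
(0, 2): LHS = cos(2) ≈ -0.4161, RHS = cos(2) + 1 ≈ 0.5839 → fails
(5, 2): LHS = cos(7) ≈ 0.7539, RHS = cos(2) + cos(5) ≈ -0.1325 → fails
(5, 4): LHS = cos(9) ≈ -0.9111, RHS = cos(4) + cos(5) ≈ -0.37 → fails
(7, 0): LHS = cos(7) ≈ 0.7539, RHS = cos(7) + 1 ≈ 1.754 → fails

No pair satisfies the claim.

Answer: None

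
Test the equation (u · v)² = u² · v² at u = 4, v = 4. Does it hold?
Substituting u = 4, v = 4:

LHS = (4 · 4)² = 256
RHS = 4² · 4² = 256

LHS = RHS, so the equation holds at this point.

Answer: Holds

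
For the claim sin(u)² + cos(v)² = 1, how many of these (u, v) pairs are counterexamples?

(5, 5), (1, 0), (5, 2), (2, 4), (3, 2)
4

Testing each pair:
(5, 5): LHS = cos(5)² + sin(5)² = 1, RHS = 1 → satisfies claim
(1, 0): LHS = sin(1)² + 1 ≈ 1.708, RHS = 1 → counterexample
(5, 2): LHS = cos(2)² + sin(5)² ≈ 1.093, RHS = 1 → counterexample
(2, 4): LHS = cos(4)² + sin(2)² ≈ 1.254, RHS = 1 → counterexample
(3, 2): LHS = sin(3)² + cos(2)² ≈ 0.1931, RHS = 1 → counterexample

That makes 4 counterexamples.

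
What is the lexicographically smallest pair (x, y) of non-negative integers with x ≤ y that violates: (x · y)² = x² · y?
Substituting (1, 2) into the claim:
LHS = (1 · 2)² = 4
RHS = 1² · 2 = 2

Since LHS ≠ RHS, this pair disproves the claim, and no lexicographically smaller pair (x ≤ y, non-negative integers) does.

For instance (4, 7) is also a counterexample (LHS = 784, RHS = 112), but it's lexicographically larger.

Answer: (x, y) = (1, 2)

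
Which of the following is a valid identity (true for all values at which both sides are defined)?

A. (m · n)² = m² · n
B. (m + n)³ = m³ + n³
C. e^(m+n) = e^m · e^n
A: fails at (2, 7) — LHS = 196, RHS = 28.
B: fails at (6, 7) — LHS = 2197, RHS = 559.
C: holds — e.g. at (3, 3), both sides equal e^6 ≈ 403.4.

Answer: C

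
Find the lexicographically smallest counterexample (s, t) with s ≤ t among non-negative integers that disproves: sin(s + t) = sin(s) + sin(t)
(s, t) = (1, 1)

At (0, 3): both sides equal sin(3) ≈ 0.1411, so it holds there.
At (0, 6): both sides equal sin(6) ≈ -0.2794, so it holds there.

Substituting (1, 1) into the claim:
LHS = sin(1 + 1) = sin(2) ≈ 0.9093
RHS = sin(1) + sin(1) = 2·sin(1) ≈ 1.683

Since LHS ≠ RHS, this pair disproves the claim, and no lexicographically smaller pair (s ≤ t, non-negative integers) does.

For instance (3, 3) is also a counterexample (LHS = sin(6) ≈ -0.2794, RHS = 2·sin(3) ≈ 0.2822), but it's lexicographically larger.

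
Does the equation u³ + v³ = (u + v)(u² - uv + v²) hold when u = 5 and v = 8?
Holds

Substituting u = 5, v = 8:

LHS = 5³ + 8³ = 637
RHS = (5 + 8)(5² - 5·8 + 8²) = 637

LHS = RHS, so the equation holds at this point.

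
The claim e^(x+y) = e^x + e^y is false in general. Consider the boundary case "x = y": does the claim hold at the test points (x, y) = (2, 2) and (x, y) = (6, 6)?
No, fails at both test points

At (2, 2): LHS = e^4 ≈ 54.6 ≠ RHS = 2·e^2 ≈ 14.78
At (6, 6): LHS = e^12 ≈ 162754.8 ≠ RHS = 2·e^6 ≈ 806.9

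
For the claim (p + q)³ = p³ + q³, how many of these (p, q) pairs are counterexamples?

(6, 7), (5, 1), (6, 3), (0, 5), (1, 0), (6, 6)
4

Testing each pair:
(6, 7): LHS = 2197, RHS = 559 → counterexample
(5, 1): LHS = 216, RHS = 126 → counterexample
(6, 3): LHS = 729, RHS = 243 → counterexample
(0, 5): LHS = 125, RHS = 125 → satisfies claim
(1, 0): LHS = 1, RHS = 1 → satisfies claim
(6, 6): LHS = 1728, RHS = 432 → counterexample

That makes 4 counterexamples.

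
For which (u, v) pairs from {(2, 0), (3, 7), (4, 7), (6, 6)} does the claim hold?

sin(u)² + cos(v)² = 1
Testing each pair:
(2, 0): LHS = sin(2)² + 1 ≈ 1.827, RHS = 1 → fails
(3, 7): LHS = sin(3)² + cos(7)² ≈ 0.5883, RHS = 1 → fails
(4, 7): LHS = cos(7)² + sin(4)² ≈ 1.141, RHS = 1 → fails
(6, 6): LHS = sin(6)² + cos(6)² = 1, RHS = 1 → holds

1 of 4 pairs satisfies the claim.

Answer: (6, 6)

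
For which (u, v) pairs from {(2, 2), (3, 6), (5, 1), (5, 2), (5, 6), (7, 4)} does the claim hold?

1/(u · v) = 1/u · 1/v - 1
Testing each pair:
(2, 2): LHS = 1/4, RHS = -3/4 → fails
(3, 6): LHS = 1/18, RHS = -17/18 → fails
(5, 1): LHS = 1/5, RHS = -4/5 → fails
(5, 2): LHS = 1/10, RHS = -9/10 → fails
(5, 6): LHS = 1/30, RHS = -29/30 → fails
(7, 4): LHS = 1/28, RHS = -27/28 → fails

No pair satisfies the claim.

Answer: None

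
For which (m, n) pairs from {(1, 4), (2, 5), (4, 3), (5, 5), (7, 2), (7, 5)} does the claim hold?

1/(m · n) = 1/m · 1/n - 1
None

Testing each pair:
(1, 4): LHS = 1/4, RHS = -3/4 → fails
(2, 5): LHS = 1/10, RHS = -9/10 → fails
(4, 3): LHS = 1/12, RHS = -11/12 → fails
(5, 5): LHS = 1/25, RHS = -24/25 → fails
(7, 2): LHS = 1/14, RHS = -13/14 → fails
(7, 5): LHS = 1/35, RHS = -34/35 → fails

No pair satisfies the claim.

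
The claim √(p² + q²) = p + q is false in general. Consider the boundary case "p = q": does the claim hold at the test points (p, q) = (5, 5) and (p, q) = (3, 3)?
At (5, 5): LHS = 5·√(2) ≈ 7.071 ≠ RHS = 10
At (3, 3): LHS = 3·√(2) ≈ 4.243 ≠ RHS = 6

Answer: No, fails at both test points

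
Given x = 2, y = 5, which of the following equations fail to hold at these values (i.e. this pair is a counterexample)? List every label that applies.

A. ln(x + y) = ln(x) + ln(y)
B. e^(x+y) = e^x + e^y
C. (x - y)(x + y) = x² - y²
A, B

Evaluating each claim at the given values:
A. LHS = ln(7) ≈ 1.946, RHS = ln(2) + ln(5) ≈ 2.303 → fails here (LHS ≠ RHS)
B. LHS = e^7 ≈ 1097, RHS = e^2 + e^5 ≈ 155.8 → fails here (LHS ≠ RHS)
C. LHS = -21, RHS = -21 → holds here (LHS = RHS)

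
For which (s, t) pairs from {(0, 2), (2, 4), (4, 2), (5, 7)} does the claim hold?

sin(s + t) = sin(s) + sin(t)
(0, 2)

Testing each pair:
(0, 2): LHS = sin(2) ≈ 0.9093, RHS = sin(2) ≈ 0.9093 → holds
(2, 4): LHS = sin(6) ≈ -0.2794, RHS = sin(4) + sin(2) ≈ 0.1525 → fails
(4, 2): LHS = sin(6) ≈ -0.2794, RHS = sin(4) + sin(2) ≈ 0.1525 → fails
(5, 7): LHS = sin(12) ≈ -0.5366, RHS = sin(5) + sin(7) ≈ -0.3019 → fails

1 of 4 pairs satisfies the claim.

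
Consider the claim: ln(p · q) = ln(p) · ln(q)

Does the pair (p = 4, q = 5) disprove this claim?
Substituting p = 4, q = 5:
LHS = ln(4 · 5) = ln(20) ≈ 2.996
RHS = ln(4) · ln(5) ≈ 2.231

Since LHS ≠ RHS, this pair disproves the claim.

Answer: Yes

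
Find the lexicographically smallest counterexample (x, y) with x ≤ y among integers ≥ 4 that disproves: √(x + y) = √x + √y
Substituting (4, 4) into the claim:
LHS = √(4 + 4) = 2·√(2) ≈ 2.828
RHS = √4 + √4 = 4

Since LHS ≠ RHS, this pair disproves the claim, and no lexicographically smaller pair (x ≤ y, integers ≥ 4) does.

For instance (4, 8) is also a counterexample (LHS = 2·√(3) ≈ 3.464, RHS = 2 + 2·√(2) ≈ 4.828), but it's lexicographically larger.

Answer: (x, y) = (4, 4)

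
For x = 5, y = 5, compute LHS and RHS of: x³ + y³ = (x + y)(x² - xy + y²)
LHS = 5³ + 5³ = 250
RHS = (5 + 5)(5² - 5·5 + 5²) = 250

LHS = RHS: the two sides agree.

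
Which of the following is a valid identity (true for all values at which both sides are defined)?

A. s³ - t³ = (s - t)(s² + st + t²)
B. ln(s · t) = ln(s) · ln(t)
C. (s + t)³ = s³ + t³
A

A: holds — e.g. at (1, 4), both sides equal -63.
B: fails at (2, 5) — LHS = ln(10) ≈ 2.303, RHS = ln(2)·ln(5) ≈ 1.116.
C: fails at (2, 3) — LHS = 125, RHS = 35.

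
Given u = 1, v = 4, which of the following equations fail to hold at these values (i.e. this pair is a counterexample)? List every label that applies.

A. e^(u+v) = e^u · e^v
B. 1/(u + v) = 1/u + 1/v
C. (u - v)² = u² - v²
Evaluating each claim at the given values:
A. LHS = e^5 ≈ 148.4, RHS = e^5 ≈ 148.4 → holds here (LHS = RHS)
B. LHS = 1/5, RHS = 5/4 → fails here (LHS ≠ RHS)
C. LHS = 9, RHS = -15 → fails here (LHS ≠ RHS)

Answer: B, C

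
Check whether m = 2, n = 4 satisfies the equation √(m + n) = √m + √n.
Fails

Substituting m = 2, n = 4:

LHS = √(2 + 4) = √(6) ≈ 2.449
RHS = √2 + √4 = √(2) + 2 ≈ 3.414

LHS ≠ RHS, so the equation does not hold at this point.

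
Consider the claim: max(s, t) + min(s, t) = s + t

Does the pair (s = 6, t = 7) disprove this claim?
No

Substituting s = 6, t = 7:
LHS = max(6, 7) + min(6, 7) = 13
RHS = 6 + 7 = 13

The sides agree, so this pair does not disprove the claim.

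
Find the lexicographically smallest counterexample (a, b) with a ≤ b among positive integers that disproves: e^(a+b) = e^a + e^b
(a, b) = (1, 1)

Substituting (1, 1) into the claim:
LHS = e^(1+1) = e^2 ≈ 7.389
RHS = e^1 + e^1 = 2·e ≈ 5.437

Since LHS ≠ RHS, this pair disproves the claim, and no lexicographically smaller pair (a ≤ b, positive integers) does.

For instance (1, 7) is also a counterexample (LHS = e^8 ≈ 2981, RHS = e + e^7 ≈ 1099), but it's lexicographically larger.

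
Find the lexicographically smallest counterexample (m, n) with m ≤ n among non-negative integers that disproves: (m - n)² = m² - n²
At (0, 0): both sides equal 0, so it holds there.

Substituting (0, 1) into the claim:
LHS = (0 - 1)² = 1
RHS = 0² - 1² = -1

Since LHS ≠ RHS, this pair disproves the claim, and no lexicographically smaller pair (m ≤ n, non-negative integers) does.

For instance (3, 5) is also a counterexample (LHS = 4, RHS = -16), but it's lexicographically larger.

Answer: (m, n) = (0, 1)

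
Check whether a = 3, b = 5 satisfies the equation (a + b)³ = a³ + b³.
Fails

Substituting a = 3, b = 5:

LHS = (3 + 5)³ = 512
RHS = 3³ + 5³ = 152

LHS ≠ RHS, so the equation does not hold at this point.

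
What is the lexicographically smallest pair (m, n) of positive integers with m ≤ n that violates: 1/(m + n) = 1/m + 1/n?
Substituting (1, 1) into the claim:
LHS = 1/(1 + 1) = 1/2
RHS = 1/1 + 1/1 = 2

Since LHS ≠ RHS, this pair disproves the claim, and no lexicographically smaller pair (m ≤ n, positive integers) does.

For instance (4, 7) is also a counterexample (LHS = 1/11, RHS = 11/28), but it's lexicographically larger.

Answer: (m, n) = (1, 1)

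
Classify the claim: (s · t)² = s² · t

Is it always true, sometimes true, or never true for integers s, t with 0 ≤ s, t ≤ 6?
It holds at (s, t) = (0, 2) (both sides equal 0), but fails at (s, t) = (6, 6) (LHS = 1296, RHS = 216).

Answer: Sometimes true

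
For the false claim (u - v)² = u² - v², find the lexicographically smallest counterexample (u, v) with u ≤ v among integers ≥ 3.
(u, v) = (3, 4)

At (3, 3): both sides equal 0, so it holds there.

Substituting (3, 4) into the claim:
LHS = (3 - 4)² = 1
RHS = 3² - 4² = -7

Since LHS ≠ RHS, this pair disproves the claim, and no lexicographically smaller pair (u ≤ v, integers ≥ 3) does.

For instance (6, 10) is also a counterexample (LHS = 16, RHS = -64), but it's lexicographically larger.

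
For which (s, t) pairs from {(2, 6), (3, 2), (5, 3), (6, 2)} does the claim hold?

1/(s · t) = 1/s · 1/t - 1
None

Testing each pair:
(2, 6): LHS = 1/12, RHS = -11/12 → fails
(3, 2): LHS = 1/6, RHS = -5/6 → fails
(5, 3): LHS = 1/15, RHS = -14/15 → fails
(6, 2): LHS = 1/12, RHS = -11/12 → fails

No pair satisfies the claim.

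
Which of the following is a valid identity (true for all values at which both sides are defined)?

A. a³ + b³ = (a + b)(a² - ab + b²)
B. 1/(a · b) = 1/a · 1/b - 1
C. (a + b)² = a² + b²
A: holds — e.g. at (2, 5), both sides equal 133.
B: fails at (5, 5) — LHS = 1/25, RHS = -24/25.
C: fails at (1, 4) — LHS = 25, RHS = 17.

Answer: A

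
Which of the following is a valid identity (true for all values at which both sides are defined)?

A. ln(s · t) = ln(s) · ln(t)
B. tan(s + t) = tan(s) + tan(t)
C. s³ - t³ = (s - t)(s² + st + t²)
C

A: fails at (6, 7) — LHS = ln(42) ≈ 3.738, RHS = ln(6)·ln(7) ≈ 3.487.
B: fails at (1, 3) — LHS = tan(4) ≈ 1.158, RHS = tan(3) + tan(1) ≈ 1.415.
C: holds — e.g. at (5, 5), both sides equal 0.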